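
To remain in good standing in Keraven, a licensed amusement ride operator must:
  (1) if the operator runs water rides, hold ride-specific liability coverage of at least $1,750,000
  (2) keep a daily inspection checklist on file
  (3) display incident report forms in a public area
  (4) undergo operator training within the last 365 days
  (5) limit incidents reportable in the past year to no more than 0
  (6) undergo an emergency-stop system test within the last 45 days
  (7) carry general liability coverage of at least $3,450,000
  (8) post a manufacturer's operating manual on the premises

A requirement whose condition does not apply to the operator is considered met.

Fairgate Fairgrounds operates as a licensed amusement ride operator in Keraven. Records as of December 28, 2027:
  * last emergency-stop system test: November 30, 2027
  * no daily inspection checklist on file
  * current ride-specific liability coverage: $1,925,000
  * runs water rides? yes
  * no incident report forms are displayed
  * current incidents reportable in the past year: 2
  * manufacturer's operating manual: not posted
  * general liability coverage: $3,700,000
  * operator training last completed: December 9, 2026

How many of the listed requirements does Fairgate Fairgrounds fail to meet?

5

1. condition 'runs water rides' holds; ride-specific liability coverage $1,925,000 ≥ $1,750,000 → met
2. daily inspection checklist absent → not met
3. incident report forms absent → not met
4. operator training 384 days ago vs limit 365 → not met
5. incidents reportable in the past year 2 > 0 → not met
6. emergency-stop system test 28 days ago vs limit 45 → met
7. general liability coverage $3,700,000 ≥ $3,450,000 → met
8. manufacturer's operating manual absent → not met
Not met: 5 of 8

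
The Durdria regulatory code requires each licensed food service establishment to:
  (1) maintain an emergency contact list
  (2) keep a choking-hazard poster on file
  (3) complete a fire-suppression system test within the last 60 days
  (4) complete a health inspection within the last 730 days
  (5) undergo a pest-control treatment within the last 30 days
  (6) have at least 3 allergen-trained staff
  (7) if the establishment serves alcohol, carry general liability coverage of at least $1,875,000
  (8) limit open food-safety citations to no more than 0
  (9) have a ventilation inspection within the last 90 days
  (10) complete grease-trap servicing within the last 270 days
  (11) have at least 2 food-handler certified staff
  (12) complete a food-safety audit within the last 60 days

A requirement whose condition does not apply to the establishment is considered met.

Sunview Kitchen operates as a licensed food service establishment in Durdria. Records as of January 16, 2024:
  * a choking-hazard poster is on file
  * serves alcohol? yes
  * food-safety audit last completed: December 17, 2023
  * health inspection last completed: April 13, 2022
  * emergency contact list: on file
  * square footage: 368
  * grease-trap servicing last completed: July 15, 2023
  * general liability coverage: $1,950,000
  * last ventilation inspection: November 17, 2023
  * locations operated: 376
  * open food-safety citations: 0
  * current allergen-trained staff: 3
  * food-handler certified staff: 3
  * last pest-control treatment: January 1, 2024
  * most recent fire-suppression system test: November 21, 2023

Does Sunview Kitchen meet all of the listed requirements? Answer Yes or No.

1. emergency contact list present → met
2. choking-hazard poster present → met
3. fire-suppression system test 56 days ago vs limit 60 → met
4. health inspection 643 days ago vs limit 730 → met
5. pest-control treatment 15 days ago vs limit 30 → met
6. allergen-trained staff 3 ≥ 3 → met
7. condition 'serves alcohol' holds; general liability coverage $1,950,000 ≥ $1,875,000 → met
8. open food-safety citations 0 ≤ 0 → met
9. ventilation inspection 60 days ago vs limit 90 → met
10. grease-trap servicing 185 days ago vs limit 270 → met
11. food-handler certified staff 3 ≥ 2 → met
12. food-safety audit 30 days ago vs limit 60 → met
All met.

Yes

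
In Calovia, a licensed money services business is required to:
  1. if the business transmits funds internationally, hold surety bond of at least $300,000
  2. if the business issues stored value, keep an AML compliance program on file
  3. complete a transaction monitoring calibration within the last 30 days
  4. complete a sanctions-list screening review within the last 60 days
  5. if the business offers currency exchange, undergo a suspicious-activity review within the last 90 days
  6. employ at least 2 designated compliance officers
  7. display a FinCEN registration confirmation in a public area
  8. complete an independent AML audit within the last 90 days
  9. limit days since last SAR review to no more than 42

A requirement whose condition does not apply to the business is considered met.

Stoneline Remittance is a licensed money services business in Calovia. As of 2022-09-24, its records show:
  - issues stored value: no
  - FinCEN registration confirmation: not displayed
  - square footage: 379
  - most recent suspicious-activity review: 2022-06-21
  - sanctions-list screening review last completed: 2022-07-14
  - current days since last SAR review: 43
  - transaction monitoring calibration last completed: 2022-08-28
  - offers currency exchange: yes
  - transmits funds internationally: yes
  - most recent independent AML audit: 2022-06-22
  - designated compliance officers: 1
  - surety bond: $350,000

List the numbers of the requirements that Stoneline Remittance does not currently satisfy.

1. condition 'transmits funds internationally' holds; surety bond $350,000 ≥ $300,000 → met
2. condition 'issues stored value' does not hold → requirement n/a → met
3. transaction monitoring calibration 27 days ago vs limit 30 → met
4. sanctions-list screening review 72 days ago vs limit 60 → not met
5. condition 'offers currency exchange' holds; suspicious-activity review 95 days ago vs limit 90 → not met
6. designated compliance officers 1 < 2 → not met
7. FinCEN registration confirmation absent → not met
8. independent AML audit 94 days ago vs limit 90 → not met
9. days since last SAR review 43 > 42 → not met
Not met: 4, 5, 6, 7, 8, 9

4, 5, 6, 7, 8, 9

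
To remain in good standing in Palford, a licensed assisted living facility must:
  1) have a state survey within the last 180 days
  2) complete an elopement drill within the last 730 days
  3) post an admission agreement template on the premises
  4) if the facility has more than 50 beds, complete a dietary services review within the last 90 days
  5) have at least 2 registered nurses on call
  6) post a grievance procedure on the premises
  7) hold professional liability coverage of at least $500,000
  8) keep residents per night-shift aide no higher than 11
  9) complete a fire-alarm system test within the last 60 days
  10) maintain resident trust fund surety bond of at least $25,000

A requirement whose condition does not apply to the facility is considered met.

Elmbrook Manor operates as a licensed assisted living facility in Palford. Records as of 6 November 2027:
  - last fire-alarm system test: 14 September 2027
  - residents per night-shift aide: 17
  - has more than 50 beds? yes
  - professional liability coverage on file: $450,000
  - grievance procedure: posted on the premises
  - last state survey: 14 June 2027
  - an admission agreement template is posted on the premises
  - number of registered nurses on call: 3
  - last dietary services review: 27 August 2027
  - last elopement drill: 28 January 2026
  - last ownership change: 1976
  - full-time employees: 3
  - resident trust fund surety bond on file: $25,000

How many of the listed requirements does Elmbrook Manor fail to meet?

1. state survey 145 days ago vs limit 180 → met
2. elopement drill 647 days ago vs limit 730 → met
3. admission agreement template present → met
4. condition 'has more than 50 beds' holds; dietary services review 71 days ago vs limit 90 → met
5. registered nurses on call 3 ≥ 2 → met
6. grievance procedure present → met
7. professional liability coverage $450,000 < $500,000 → not met
8. residents per night-shift aide 17 > 11 → not met
9. fire-alarm system test 53 days ago vs limit 60 → met
10. resident trust fund surety bond $25,000 ≥ $25,000 → met
Not met: 2 of 10

2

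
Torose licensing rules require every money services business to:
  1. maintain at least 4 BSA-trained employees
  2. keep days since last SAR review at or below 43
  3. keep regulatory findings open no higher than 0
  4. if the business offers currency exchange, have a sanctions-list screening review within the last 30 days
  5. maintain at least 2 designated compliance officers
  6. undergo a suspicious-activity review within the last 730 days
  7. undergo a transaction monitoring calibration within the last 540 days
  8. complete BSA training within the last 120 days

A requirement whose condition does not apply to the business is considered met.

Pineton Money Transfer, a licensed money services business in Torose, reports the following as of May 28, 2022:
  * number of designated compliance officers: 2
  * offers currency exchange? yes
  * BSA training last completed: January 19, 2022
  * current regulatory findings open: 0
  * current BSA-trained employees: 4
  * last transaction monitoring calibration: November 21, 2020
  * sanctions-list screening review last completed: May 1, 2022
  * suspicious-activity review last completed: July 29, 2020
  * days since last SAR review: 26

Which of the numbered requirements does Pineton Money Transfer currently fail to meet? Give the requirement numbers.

1. BSA-trained employees 4 ≥ 4 → met
2. days since last SAR review 26 ≤ 43 → met
3. regulatory findings open 0 ≤ 0 → met
4. condition 'offers currency exchange' holds; sanctions-list screening review 27 days ago vs limit 30 → met
5. designated compliance officers 2 ≥ 2 → met
6. suspicious-activity review 668 days ago vs limit 730 → met
7. transaction monitoring calibration 553 days ago vs limit 540 → not met
8. BSA training 129 days ago vs limit 120 → not met
Not met: 7, 8

7, 8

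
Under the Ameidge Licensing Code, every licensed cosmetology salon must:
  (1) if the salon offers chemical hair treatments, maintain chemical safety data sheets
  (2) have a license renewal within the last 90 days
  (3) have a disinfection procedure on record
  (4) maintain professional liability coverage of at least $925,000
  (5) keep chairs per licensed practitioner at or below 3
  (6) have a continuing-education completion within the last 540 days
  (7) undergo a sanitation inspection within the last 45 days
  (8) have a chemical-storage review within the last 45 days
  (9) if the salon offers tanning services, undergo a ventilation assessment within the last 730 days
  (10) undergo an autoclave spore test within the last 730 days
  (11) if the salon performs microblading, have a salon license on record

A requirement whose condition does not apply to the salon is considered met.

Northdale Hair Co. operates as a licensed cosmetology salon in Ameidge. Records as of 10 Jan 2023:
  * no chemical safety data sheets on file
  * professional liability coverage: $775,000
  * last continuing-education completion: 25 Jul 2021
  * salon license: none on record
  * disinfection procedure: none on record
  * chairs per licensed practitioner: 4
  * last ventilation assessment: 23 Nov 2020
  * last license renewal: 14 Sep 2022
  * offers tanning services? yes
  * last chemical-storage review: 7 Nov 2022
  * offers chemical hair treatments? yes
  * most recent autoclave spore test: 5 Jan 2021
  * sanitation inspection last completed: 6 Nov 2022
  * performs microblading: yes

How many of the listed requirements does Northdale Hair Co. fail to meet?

1. condition 'offers chemical hair treatments' holds; chemical safety data sheets absent → not met
2. license renewal 118 days ago vs limit 90 → not met
3. disinfection procedure absent → not met
4. professional liability coverage $775,000 < $925,000 → not met
5. chairs per licensed practitioner 4 > 3 → not met
6. continuing-education completion 534 days ago vs limit 540 → met
7. sanitation inspection 65 days ago vs limit 45 → not met
8. chemical-storage review 64 days ago vs limit 45 → not met
9. condition 'offers tanning services' holds; ventilation assessment 778 days ago vs limit 730 → not met
10. autoclave spore test 735 days ago vs limit 730 → not met
11. condition 'performs microblading' holds; salon license absent → not met
Not met: 10 of 11

10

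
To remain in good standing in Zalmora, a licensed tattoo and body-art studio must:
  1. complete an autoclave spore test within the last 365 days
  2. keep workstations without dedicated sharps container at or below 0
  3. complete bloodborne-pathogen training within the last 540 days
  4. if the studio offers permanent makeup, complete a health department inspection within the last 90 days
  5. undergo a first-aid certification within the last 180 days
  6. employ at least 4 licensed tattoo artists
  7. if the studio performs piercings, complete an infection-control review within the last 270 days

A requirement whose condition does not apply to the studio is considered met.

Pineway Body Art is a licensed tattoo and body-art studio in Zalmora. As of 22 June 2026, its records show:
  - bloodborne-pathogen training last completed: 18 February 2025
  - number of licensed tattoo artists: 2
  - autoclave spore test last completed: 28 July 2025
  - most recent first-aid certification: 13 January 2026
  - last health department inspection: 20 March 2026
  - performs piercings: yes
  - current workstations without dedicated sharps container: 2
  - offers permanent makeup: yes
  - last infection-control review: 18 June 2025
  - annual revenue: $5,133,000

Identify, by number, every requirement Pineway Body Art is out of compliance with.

2, 4, 6, 7

1. autoclave spore test 329 days ago vs limit 365 → met
2. workstations without dedicated sharps container 2 > 0 → not met
3. bloodborne-pathogen training 489 days ago vs limit 540 → met
4. condition 'offers permanent makeup' holds; health department inspection 94 days ago vs limit 90 → not met
5. first-aid certification 160 days ago vs limit 180 → met
6. licensed tattoo artists 2 < 4 → not met
7. condition 'performs piercings' holds; infection-control review 369 days ago vs limit 270 → not met
Not met: 2, 4, 6, 7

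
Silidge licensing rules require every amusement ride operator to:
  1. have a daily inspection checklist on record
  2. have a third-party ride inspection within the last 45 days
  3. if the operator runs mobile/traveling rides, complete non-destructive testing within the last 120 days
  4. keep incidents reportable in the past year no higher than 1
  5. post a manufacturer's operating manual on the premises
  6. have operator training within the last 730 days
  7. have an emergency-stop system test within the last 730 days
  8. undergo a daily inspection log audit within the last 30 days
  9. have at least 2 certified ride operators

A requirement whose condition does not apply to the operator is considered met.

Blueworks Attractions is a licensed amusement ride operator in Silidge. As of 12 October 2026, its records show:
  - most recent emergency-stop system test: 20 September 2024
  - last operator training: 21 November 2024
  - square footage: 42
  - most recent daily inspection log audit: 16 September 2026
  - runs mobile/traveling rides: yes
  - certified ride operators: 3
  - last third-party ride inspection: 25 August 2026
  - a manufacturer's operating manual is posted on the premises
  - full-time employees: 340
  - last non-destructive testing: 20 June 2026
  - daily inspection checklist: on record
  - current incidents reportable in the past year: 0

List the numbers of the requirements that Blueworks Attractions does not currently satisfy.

2, 7

1. daily inspection checklist present → met
2. third-party ride inspection 48 days ago vs limit 45 → not met
3. condition 'runs mobile/traveling rides' holds; non-destructive testing 114 days ago vs limit 120 → met
4. incidents reportable in the past year 0 ≤ 1 → met
5. manufacturer's operating manual present → met
6. operator training 690 days ago vs limit 730 → met
7. emergency-stop system test 752 days ago vs limit 730 → not met
8. daily inspection log audit 26 days ago vs limit 30 → met
9. certified ride operators 3 ≥ 2 → met
Not met: 2, 7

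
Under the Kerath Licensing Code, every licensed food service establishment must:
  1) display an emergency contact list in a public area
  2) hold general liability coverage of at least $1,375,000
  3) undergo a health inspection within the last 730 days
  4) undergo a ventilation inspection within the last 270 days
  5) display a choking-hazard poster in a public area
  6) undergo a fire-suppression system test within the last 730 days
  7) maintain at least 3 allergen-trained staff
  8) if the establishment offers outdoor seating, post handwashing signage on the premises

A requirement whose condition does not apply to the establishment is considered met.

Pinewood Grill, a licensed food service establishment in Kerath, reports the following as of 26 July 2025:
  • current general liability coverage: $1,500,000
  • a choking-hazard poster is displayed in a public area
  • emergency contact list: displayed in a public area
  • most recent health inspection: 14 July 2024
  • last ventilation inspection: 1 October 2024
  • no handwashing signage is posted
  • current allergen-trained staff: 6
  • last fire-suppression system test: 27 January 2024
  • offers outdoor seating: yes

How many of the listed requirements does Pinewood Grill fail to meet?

2

1. emergency contact list present → met
2. general liability coverage $1,500,000 ≥ $1,375,000 → met
3. health inspection 377 days ago vs limit 730 → met
4. ventilation inspection 298 days ago vs limit 270 → not met
5. choking-hazard poster present → met
6. fire-suppression system test 546 days ago vs limit 730 → met
7. allergen-trained staff 6 ≥ 3 → met
8. condition 'offers outdoor seating' holds; handwashing signage absent → not met
Not met: 2 of 8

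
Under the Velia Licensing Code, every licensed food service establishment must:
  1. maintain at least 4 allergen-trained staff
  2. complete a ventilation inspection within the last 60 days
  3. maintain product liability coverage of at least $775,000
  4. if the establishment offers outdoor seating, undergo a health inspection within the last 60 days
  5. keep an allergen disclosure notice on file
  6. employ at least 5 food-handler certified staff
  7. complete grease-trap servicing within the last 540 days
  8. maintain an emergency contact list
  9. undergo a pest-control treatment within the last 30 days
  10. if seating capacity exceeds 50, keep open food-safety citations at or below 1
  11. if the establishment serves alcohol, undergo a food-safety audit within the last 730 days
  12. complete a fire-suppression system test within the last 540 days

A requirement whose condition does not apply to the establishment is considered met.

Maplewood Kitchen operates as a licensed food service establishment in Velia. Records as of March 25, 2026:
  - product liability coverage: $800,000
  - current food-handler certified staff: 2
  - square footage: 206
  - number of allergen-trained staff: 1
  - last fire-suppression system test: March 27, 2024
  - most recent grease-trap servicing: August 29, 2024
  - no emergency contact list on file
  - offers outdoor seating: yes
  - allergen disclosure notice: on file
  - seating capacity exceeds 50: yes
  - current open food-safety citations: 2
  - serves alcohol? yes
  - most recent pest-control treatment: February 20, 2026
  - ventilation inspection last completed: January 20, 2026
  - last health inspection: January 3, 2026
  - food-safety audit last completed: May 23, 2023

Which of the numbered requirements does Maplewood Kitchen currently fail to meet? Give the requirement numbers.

1, 2, 4, 6, 7, 8, 9, 10, 11, 12

1. allergen-trained staff 1 < 4 → not met
2. ventilation inspection 64 days ago vs limit 60 → not met
3. product liability coverage $800,000 ≥ $775,000 → met
4. condition 'offers outdoor seating' holds; health inspection 81 days ago vs limit 60 → not met
5. allergen disclosure notice present → met
6. food-handler certified staff 2 < 5 → not met
7. grease-trap servicing 573 days ago vs limit 540 → not met
8. emergency contact list absent → not met
9. pest-control treatment 33 days ago vs limit 30 → not met
10. condition 'seating capacity exceeds 50' holds; open food-safety citations 2 > 1 → not met
11. condition 'serves alcohol' holds; food-safety audit 1037 days ago vs limit 730 → not met
12. fire-suppression system test 728 days ago vs limit 540 → not met
Not met: 1, 2, 4, 6, 7, 8, 9, 10, 11, 12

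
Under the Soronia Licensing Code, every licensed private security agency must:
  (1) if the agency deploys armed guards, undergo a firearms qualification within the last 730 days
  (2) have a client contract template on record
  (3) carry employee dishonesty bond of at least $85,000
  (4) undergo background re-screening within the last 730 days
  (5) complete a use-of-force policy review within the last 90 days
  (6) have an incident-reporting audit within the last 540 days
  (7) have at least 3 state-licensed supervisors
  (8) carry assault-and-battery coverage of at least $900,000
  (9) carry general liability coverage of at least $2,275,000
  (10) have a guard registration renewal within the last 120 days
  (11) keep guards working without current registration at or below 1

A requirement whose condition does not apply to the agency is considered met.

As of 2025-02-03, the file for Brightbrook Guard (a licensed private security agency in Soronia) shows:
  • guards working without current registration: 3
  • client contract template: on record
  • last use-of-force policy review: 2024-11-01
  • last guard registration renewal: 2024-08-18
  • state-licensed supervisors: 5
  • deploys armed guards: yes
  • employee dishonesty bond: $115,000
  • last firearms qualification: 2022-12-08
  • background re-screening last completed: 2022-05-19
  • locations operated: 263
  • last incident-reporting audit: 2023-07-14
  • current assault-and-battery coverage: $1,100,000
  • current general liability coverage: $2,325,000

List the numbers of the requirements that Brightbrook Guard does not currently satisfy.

1, 4, 5, 6, 10, 11

1. condition 'deploys armed guards' holds; firearms qualification 788 days ago vs limit 730 → not met
2. client contract template present → met
3. employee dishonesty bond $115,000 ≥ $85,000 → met
4. background re-screening 991 days ago vs limit 730 → not met
5. use-of-force policy review 94 days ago vs limit 90 → not met
6. incident-reporting audit 570 days ago vs limit 540 → not met
7. state-licensed supervisors 5 ≥ 3 → met
8. assault-and-battery coverage $1,100,000 ≥ $900,000 → met
9. general liability coverage $2,325,000 ≥ $2,275,000 → met
10. guard registration renewal 169 days ago vs limit 120 → not met
11. guards working without current registration 3 > 1 → not met
Not met: 1, 4, 5, 6, 10, 11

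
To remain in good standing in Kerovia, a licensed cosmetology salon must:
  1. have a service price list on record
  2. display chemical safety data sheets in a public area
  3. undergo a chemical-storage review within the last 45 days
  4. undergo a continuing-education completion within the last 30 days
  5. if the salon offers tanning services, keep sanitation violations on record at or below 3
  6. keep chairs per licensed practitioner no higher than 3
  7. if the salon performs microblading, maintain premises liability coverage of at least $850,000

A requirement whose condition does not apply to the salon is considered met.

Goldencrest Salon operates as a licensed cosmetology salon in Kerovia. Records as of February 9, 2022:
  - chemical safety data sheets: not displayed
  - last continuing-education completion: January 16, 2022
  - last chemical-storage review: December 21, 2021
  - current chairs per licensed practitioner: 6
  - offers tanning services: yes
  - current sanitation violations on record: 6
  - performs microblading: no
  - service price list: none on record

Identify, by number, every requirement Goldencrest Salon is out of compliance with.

1. service price list absent → not met
2. chemical safety data sheets absent → not met
3. chemical-storage review 50 days ago vs limit 45 → not met
4. continuing-education completion 24 days ago vs limit 30 → met
5. condition 'offers tanning services' holds; sanitation violations on record 6 > 3 → not met
6. chairs per licensed practitioner 6 > 3 → not met
7. condition 'performs microblading' does not hold → requirement n/a → met
Not met: 1, 2, 3, 5, 6

1, 2, 3, 5, 6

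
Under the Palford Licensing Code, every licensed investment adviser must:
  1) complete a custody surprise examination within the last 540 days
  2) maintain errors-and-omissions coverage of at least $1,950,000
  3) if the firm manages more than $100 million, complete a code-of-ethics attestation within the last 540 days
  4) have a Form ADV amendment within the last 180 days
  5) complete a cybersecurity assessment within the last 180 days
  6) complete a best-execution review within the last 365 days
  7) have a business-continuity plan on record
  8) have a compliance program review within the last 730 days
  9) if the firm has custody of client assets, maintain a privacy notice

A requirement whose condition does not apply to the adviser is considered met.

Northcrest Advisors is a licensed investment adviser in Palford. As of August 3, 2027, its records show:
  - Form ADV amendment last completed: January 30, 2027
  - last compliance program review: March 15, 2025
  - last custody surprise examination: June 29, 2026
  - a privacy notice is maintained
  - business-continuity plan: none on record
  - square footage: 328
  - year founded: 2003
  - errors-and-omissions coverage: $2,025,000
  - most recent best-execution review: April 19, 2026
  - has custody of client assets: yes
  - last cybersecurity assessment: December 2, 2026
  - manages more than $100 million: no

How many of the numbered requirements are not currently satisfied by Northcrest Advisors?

5

1. custody surprise examination 400 days ago vs limit 540 → met
2. errors-and-omissions coverage $2,025,000 ≥ $1,950,000 → met
3. condition 'manages more than $100 million' does not hold → requirement n/a → met
4. Form ADV amendment 185 days ago vs limit 180 → not met
5. cybersecurity assessment 244 days ago vs limit 180 → not met
6. best-execution review 471 days ago vs limit 365 → not met
7. business-continuity plan absent → not met
8. compliance program review 871 days ago vs limit 730 → not met
9. condition 'has custody of client assets' holds; privacy notice present → met
Not met: 5 of 9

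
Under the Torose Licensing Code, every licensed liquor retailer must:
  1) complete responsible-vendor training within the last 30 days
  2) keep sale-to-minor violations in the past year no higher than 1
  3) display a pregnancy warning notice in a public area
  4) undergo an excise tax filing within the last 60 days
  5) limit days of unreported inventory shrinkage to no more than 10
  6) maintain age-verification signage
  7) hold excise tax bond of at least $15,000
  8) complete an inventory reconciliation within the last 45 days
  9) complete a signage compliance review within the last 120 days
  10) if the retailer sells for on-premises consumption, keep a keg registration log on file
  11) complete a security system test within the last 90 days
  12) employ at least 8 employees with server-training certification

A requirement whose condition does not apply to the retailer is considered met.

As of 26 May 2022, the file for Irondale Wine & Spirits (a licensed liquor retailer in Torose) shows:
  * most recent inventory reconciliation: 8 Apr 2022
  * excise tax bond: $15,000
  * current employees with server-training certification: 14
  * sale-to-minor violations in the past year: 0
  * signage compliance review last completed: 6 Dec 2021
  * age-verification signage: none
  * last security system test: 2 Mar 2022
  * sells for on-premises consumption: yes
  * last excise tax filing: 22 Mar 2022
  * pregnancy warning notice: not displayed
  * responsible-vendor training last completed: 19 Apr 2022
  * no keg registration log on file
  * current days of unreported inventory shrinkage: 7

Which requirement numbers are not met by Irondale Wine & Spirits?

1. responsible-vendor training 37 days ago vs limit 30 → not met
2. sale-to-minor violations in the past year 0 ≤ 1 → met
3. pregnancy warning notice absent → not met
4. excise tax filing 65 days ago vs limit 60 → not met
5. days of unreported inventory shrinkage 7 ≤ 10 → met
6. age-verification signage absent → not met
7. excise tax bond $15,000 ≥ $15,000 → met
8. inventory reconciliation 48 days ago vs limit 45 → not met
9. signage compliance review 171 days ago vs limit 120 → not met
10. condition 'sells for on-premises consumption' holds; keg registration log absent → not met
11. security system test 85 days ago vs limit 90 → met
12. employees with server-training certification 14 ≥ 8 → met
Not met: 1, 3, 4, 6, 8, 9, 10

1, 3, 4, 6, 8, 9, 10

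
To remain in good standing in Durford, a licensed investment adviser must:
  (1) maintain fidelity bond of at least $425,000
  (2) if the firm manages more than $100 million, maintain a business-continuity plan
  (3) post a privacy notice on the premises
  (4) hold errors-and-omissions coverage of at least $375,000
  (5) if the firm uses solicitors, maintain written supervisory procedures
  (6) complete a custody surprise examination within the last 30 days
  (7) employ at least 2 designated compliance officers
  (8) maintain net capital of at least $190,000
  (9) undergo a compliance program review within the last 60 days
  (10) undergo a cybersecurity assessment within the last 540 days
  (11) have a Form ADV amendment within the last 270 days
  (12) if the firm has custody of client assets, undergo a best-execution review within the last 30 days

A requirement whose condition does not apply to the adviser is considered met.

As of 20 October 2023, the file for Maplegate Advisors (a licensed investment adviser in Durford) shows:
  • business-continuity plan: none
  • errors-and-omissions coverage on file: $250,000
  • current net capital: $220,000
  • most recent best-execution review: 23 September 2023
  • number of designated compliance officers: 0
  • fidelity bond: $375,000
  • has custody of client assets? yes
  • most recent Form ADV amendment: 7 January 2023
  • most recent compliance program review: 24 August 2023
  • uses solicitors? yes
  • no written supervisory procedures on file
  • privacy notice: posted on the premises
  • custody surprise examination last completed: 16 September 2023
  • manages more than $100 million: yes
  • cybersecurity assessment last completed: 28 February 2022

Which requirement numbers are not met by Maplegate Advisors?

1, 2, 4, 5, 6, 7, 10, 11

1. fidelity bond $375,000 < $425,000 → not met
2. condition 'manages more than $100 million' holds; business-continuity plan absent → not met
3. privacy notice present → met
4. errors-and-omissions coverage $250,000 < $375,000 → not met
5. condition 'uses solicitors' holds; written supervisory procedures absent → not met
6. custody surprise examination 34 days ago vs limit 30 → not met
7. designated compliance officers 0 < 2 → not met
8. net capital $220,000 ≥ $190,000 → met
9. compliance program review 57 days ago vs limit 60 → met
10. cybersecurity assessment 599 days ago vs limit 540 → not met
11. Form ADV amendment 286 days ago vs limit 270 → not met
12. condition 'has custody of client assets' holds; best-execution review 27 days ago vs limit 30 → met
Not met: 1, 2, 4, 5, 6, 7, 10, 11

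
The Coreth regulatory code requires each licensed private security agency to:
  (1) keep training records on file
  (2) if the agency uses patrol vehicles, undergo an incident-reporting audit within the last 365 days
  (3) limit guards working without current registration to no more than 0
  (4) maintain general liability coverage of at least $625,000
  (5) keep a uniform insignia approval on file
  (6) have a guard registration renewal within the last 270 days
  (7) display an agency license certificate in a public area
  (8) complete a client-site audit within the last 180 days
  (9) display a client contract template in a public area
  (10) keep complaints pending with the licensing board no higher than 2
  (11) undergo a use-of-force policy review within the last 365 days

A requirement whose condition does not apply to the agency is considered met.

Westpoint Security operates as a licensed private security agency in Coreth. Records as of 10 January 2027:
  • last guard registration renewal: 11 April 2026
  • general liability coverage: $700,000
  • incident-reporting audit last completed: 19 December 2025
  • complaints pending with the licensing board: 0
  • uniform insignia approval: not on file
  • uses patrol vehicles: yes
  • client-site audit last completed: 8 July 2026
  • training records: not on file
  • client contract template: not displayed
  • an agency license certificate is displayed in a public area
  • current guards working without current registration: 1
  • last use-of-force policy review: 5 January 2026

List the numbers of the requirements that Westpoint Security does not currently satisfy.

1, 2, 3, 5, 6, 8, 9, 11

1. training records absent → not met
2. condition 'uses patrol vehicles' holds; incident-reporting audit 387 days ago vs limit 365 → not met
3. guards working without current registration 1 > 0 → not met
4. general liability coverage $700,000 ≥ $625,000 → met
5. uniform insignia approval absent → not met
6. guard registration renewal 274 days ago vs limit 270 → not met
7. agency license certificate present → met
8. client-site audit 186 days ago vs limit 180 → not met
9. client contract template absent → not met
10. complaints pending with the licensing board 0 ≤ 2 → met
11. use-of-force policy review 370 days ago vs limit 365 → not met
Not met: 1, 2, 3, 5, 6, 8, 9, 11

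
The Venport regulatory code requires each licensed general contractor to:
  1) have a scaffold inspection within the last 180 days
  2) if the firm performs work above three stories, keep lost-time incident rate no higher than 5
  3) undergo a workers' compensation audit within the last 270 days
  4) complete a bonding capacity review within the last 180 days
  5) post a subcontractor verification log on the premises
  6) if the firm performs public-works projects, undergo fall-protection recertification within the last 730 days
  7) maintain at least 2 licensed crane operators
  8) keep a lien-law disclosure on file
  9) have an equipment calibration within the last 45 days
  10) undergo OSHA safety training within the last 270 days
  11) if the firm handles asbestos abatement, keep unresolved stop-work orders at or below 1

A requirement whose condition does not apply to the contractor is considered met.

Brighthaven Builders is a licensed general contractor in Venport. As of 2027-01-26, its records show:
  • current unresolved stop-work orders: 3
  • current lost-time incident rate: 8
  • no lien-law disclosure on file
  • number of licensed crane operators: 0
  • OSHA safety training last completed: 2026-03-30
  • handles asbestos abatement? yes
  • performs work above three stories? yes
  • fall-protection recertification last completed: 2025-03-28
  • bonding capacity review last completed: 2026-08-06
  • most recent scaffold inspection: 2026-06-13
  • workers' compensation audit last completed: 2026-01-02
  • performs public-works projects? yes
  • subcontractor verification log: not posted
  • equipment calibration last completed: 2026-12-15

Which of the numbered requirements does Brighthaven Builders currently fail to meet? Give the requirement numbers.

1, 2, 3, 5, 7, 8, 10, 11

1. scaffold inspection 227 days ago vs limit 180 → not met
2. condition 'performs work above three stories' holds; lost-time incident rate 8 > 5 → not met
3. workers' compensation audit 389 days ago vs limit 270 → not met
4. bonding capacity review 173 days ago vs limit 180 → met
5. subcontractor verification log absent → not met
6. condition 'performs public-works projects' holds; fall-protection recertification 669 days ago vs limit 730 → met
7. licensed crane operators 0 < 2 → not met
8. lien-law disclosure absent → not met
9. equipment calibration 42 days ago vs limit 45 → met
10. OSHA safety training 302 days ago vs limit 270 → not met
11. condition 'handles asbestos abatement' holds; unresolved stop-work orders 3 > 1 → not met
Not met: 1, 2, 3, 5, 7, 8, 10, 11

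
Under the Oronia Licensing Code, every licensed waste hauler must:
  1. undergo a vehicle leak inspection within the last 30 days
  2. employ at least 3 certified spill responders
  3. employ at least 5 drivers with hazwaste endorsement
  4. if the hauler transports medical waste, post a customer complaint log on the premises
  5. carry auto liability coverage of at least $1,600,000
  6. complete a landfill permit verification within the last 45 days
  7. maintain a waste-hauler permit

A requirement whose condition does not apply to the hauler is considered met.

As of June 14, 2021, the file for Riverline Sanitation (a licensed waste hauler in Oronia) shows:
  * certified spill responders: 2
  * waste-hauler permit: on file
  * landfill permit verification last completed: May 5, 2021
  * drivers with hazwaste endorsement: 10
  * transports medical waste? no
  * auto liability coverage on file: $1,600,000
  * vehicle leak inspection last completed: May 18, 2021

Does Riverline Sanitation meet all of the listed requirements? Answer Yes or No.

1. vehicle leak inspection 27 days ago vs limit 30 → met
2. certified spill responders 2 < 3 → not met
3. drivers with hazwaste endorsement 10 ≥ 5 → met
4. condition 'transports medical waste' does not hold → requirement n/a → met
5. auto liability coverage $1,600,000 ≥ $1,600,000 → met
6. landfill permit verification 40 days ago vs limit 45 → met
7. waste-hauler permit present → met
Not met: 2

No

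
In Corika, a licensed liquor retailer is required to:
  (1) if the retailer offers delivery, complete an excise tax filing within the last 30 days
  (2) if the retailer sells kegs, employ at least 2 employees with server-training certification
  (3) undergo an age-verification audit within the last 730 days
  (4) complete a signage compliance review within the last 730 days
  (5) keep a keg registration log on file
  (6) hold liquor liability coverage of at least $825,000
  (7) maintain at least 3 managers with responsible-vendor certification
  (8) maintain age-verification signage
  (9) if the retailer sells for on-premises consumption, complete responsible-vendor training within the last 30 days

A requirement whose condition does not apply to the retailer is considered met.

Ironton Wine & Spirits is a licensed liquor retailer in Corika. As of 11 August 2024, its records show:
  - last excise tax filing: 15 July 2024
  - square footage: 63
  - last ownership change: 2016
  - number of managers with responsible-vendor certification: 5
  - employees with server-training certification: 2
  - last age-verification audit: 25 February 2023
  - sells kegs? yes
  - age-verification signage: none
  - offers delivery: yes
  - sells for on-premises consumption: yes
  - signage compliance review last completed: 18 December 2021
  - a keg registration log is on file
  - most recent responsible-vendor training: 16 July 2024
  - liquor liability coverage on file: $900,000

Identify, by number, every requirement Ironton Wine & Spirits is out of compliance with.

1. condition 'offers delivery' holds; excise tax filing 27 days ago vs limit 30 → met
2. condition 'sells kegs' holds; employees with server-training certification 2 ≥ 2 → met
3. age-verification audit 533 days ago vs limit 730 → met
4. signage compliance review 967 days ago vs limit 730 → not met
5. keg registration log present → met
6. liquor liability coverage $900,000 ≥ $825,000 → met
7. managers with responsible-vendor certification 5 ≥ 3 → met
8. age-verification signage absent → not met
9. condition 'sells for on-premises consumption' holds; responsible-vendor training 26 days ago vs limit 30 → met
Not met: 4, 8

4, 8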